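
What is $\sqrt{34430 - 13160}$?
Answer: $\sqrt{21270} \approx 145.84$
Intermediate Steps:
$\sqrt{34430 - 13160} = \sqrt{21270}$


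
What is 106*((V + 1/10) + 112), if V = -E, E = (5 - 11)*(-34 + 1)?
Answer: -45527/5 ≈ -9105.4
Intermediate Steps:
E = 198 (E = -6*(-33) = 198)
V = -198 (V = -1*198 = -198)
106*((V + 1/10) + 112) = 106*((-198 + 1/10) + 112) = 106*((-198 + ⅒) + 112) = 106*(-1979/10 + 112) = 106*(-859/10) = -45527/5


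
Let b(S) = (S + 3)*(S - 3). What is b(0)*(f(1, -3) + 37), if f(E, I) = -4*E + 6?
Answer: -351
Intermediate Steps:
b(S) = (-3 + S)*(3 + S) (b(S) = (3 + S)*(-3 + S) = (-3 + S)*(3 + S))
f(E, I) = 6 - 4*E
b(0)*(f(1, -3) + 37) = (-9 + 0**2)*((6 - 4*1) + 37) = (-9 + 0)*((6 - 4) + 37) = -9*(2 + 37) = -9*39 = -351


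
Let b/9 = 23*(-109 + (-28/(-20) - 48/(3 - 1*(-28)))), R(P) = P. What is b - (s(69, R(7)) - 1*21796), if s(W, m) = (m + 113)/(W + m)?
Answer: -2353924/2945 ≈ -799.29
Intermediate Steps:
s(W, m) = (113 + m)/(W + m)
b = -3502026/155 (b = 9*(23*(-109 + (-28/(-20) - 48/(3 - 1*(-28))))) = 9*(23*(-109 + (-28*(-1/20) - 48/(3 + 28)))) = 9*(23*(-109 + (7/5 - 48/31))) = 9*(23*(-109 - 23/155)) = 9*(23*(-16918/155)) = 9*(-389114/155) = -3502026/155 ≈ -22594.)
b - (s(69, R(7)) - 1*21796) = -3502026/155 - ((113 + 7)/(69 + 7) - 1*21796) = -3502026/155 - (120/76 - 21796) = -3502026/155 - ((1/76)*120 - 21796) = -3502026/155 - (30/19 - 21796) = -3502026/155 - 1*(-414094/19) = -3502026/155 + 414094/19 = -2353924/2945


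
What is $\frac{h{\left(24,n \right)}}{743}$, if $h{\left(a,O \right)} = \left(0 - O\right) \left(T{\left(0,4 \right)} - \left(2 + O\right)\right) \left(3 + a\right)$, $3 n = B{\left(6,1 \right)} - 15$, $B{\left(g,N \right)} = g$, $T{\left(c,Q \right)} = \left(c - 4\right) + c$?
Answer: $- \frac{243}{743} \approx -0.32705$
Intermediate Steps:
$T{\left(c,Q \right)} = -4 + 2 c$ ($T{\left(c,Q \right)} = \left(-4 + c\right) + c = -4 + 2 c$)
$n = -3$ ($n = \frac{6 - 15}{3} = \frac{1}{3} \left(-9\right) = -3$)
$h{\left(a,O \right)} = - O \left(-6 - O\right) \left(3 + a\right)$ ($h{\left(a,O \right)} = \left(0 - O\right) \left(\left(-4 + 2 \cdot 0\right) - \left(2 + O\right)\right) \left(3 + a\right) = - O \left(\left(-4 + 0\right) - \left(2 + O\right)\right) \left(3 + a\right) = - O \left(-4 - \left(2 + O\right)\right) \left(3 + a\right) = - O \left(-6 - O\right) \left(3 + a\right)$)
$\frac{h{\left(24,n \right)}}{743} = \frac{\left(-3\right) \left(18 + 3 \left(-3\right) + 6 \cdot 24 - 72\right)}{743} = - 3 \left(18 - 9 + 144 - 72\right) \frac{1}{743} = \left(-3\right) 81 \cdot \frac{1}{743} = \left(-243\right) \frac{1}{743} = - \frac{243}{743}$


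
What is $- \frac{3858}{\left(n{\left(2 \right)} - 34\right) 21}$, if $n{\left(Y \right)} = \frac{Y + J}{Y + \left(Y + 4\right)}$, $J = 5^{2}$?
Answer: $\frac{10288}{1715} \approx 5.9988$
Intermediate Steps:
$J = 25$
$n{\left(Y \right)} = \frac{25 + Y}{4 + 2 Y}$ ($n{\left(Y \right)} = \frac{Y + 25}{Y + \left(Y + 4\right)} = \frac{25 + Y}{Y + \left(4 + Y\right)} = \frac{25 + Y}{4 + 2 Y}$)
$- \frac{3858}{\left(n{\left(2 \right)} - 34\right) 21} = - \frac{3858}{\left(\frac{25 + 2}{2 \left(2 + 2\right)} - 34\right) 21} = - \frac{3858}{\left(\frac{1}{2} \cdot \frac{1}{4} \cdot 27 - 34\right) 21} = - \frac{3858}{\left(\frac{27}{8} - 34\right) 21} = - \frac{3858}{\left(- \frac{245}{8}\right) 21} = - \frac{3858}{- \frac{5145}{8}} = \left(-3858\right) \left(- \frac{8}{5145}\right) = \frac{10288}{1715}$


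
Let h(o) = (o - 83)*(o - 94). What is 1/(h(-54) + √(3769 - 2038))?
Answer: 20276/411114445 - √1731/411114445 ≈ 4.9218e-5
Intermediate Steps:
h(o) = (-94 + o)*(-83 + o) (h(o) = (-83 + o)*(-94 + o) = (-94 + o)*(-83 + o))
1/(h(-54) + √(3769 - 2038)) = 1/((7802 + (-54)² - 177*(-54)) + √(3769 - 2038)) = 1/((7802 + 2916 + 9558) + √1731) = 1/(20276 + √1731)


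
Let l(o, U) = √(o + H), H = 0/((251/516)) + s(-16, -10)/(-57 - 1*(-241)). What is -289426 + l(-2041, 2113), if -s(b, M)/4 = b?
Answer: -289426 + 3*I*√119945/23 ≈ -2.8943e+5 + 45.174*I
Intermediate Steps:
s(b, M) = -4*b
H = 8/23 (H = 0/((251/516)) + (-4*(-16))/(-57 - 1*(-241)) = 0/((251*(1/516))) + 64/(-57 + 241) = 0/(251/516) + 64/184 = 0*(516/251) + 64*(1/184) = 0 + 8/23 = 8/23 ≈ 0.34783)
l(o, U) = √(8/23 + o) (l(o, U) = √(o + 8/23) = √(8/23 + o))
-289426 + l(-2041, 2113) = -289426 + √(184 + 529*(-2041))/23 = -289426 + √(184 - 1079689)/23 = -289426 + √(-1079505)/23 = -289426 + (3*I*√119945)/23 = -289426 + 3*I*√119945/23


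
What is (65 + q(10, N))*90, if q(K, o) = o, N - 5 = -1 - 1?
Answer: 6120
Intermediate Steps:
N = 3 (N = 5 + (-1 - 1) = 5 - 2 = 3)
(65 + q(10, N))*90 = (65 + 3)*90 = 68*90 = 6120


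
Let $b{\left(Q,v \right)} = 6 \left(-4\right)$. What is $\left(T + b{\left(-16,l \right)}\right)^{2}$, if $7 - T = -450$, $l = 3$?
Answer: $187489$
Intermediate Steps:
$T = 457$ ($T = 7 - -450 = 7 + 450 = 457$)
$b{\left(Q,v \right)} = -24$
$\left(T + b{\left(-16,l \right)}\right)^{2} = \left(457 - 24\right)^{2} = 433^{2} = 187489$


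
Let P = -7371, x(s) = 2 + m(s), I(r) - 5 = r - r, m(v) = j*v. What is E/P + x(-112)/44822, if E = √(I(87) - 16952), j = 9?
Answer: -503/22411 - I*√1883/2457 ≈ -0.022444 - 0.017661*I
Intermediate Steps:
m(v) = 9*v
I(r) = 5 (I(r) = 5 + (r - r) = 5 + 0 = 5)
x(s) = 2 + 9*s
E = 3*I*√1883 (E = √(5 - 16952) = √(-16947) = 3*I*√1883 ≈ 130.18*I)
E/P + x(-112)/44822 = (3*I*√1883)/(-7371) + (2 + 9*(-112))/44822 = (3*I*√1883)*(-1/7371) + (2 - 1008)*(1/44822) = -I*√1883/2457 - 1006*1/44822 = -I*√1883/2457 - 503/22411 = -503/22411 - I*√1883/2457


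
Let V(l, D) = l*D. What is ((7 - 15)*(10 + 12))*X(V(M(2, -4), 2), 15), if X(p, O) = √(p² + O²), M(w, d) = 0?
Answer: -2640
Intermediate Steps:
V(l, D) = D*l
X(p, O) = √(O² + p²)
((7 - 15)*(10 + 12))*X(V(M(2, -4), 2), 15) = ((7 - 15)*(10 + 12))*√(15² + (2*0)²) = (-8*22)*√(225 + 0²) = -176*√(225 + 0) = -176*√225 = -176*15 = -2640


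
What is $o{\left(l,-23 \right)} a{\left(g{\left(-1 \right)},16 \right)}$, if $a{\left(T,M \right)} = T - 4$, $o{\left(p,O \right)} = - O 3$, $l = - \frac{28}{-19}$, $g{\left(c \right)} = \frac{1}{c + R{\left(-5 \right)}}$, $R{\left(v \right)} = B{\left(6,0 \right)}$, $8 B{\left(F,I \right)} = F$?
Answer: $-552$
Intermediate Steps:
$B{\left(F,I \right)} = \frac{F}{8}$
$R{\left(v \right)} = \frac{3}{4}$ ($R{\left(v \right)} = \frac{1}{8} \cdot 6 = \frac{3}{4}$)
$g{\left(c \right)} = \frac{1}{\frac{3}{4} + c}$ ($g{\left(c \right)} = \frac{1}{c + \frac{3}{4}} = \frac{1}{\frac{3}{4} + c}$)
$l = \frac{28}{19}$ ($l = \left(-28\right) \left(- \frac{1}{19}\right) = \frac{28}{19} \approx 1.4737$)
$o{\left(p,O \right)} = - 3 O$
$a{\left(T,M \right)} = -4 + T$
$o{\left(l,-23 \right)} a{\left(g{\left(-1 \right)},16 \right)} = \left(-3\right) \left(-23\right) \left(-4 + \frac{4}{3 + 4 \left(-1\right)}\right) = 69 \left(-4 + \frac{4}{3 - 4}\right) = 69 \left(-4 + \frac{4}{-1}\right) = 69 \left(-4 + 4 \left(-1\right)\right) = 69 \left(-4 - 4\right) = 69 \left(-8\right) = -552$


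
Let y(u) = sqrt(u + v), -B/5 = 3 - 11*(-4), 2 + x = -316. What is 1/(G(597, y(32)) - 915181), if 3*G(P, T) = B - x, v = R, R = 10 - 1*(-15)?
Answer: -3/2745460 ≈ -1.0927e-6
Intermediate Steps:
x = -318 (x = -2 - 316 = -318)
R = 25 (R = 10 + 15 = 25)
v = 25
B = -235 (B = -5*(3 - 11*(-4)) = -5*(3 + 44) = -5*47 = -235)
y(u) = sqrt(25 + u) (y(u) = sqrt(u + 25) = sqrt(25 + u))
G(P, T) = 83/3 (G(P, T) = (-235 - 1*(-318))/3 = (-235 + 318)/3 = (1/3)*83 = 83/3)
1/(G(597, y(32)) - 915181) = 1/(83/3 - 915181) = 1/(-2745460/3) = -3/2745460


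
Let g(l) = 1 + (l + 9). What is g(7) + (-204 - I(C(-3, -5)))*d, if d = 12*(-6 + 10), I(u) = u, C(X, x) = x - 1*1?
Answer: -9487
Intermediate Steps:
C(X, x) = -1 + x (C(X, x) = x - 1 = -1 + x)
d = 48 (d = 12*4 = 48)
g(l) = 10 + l (g(l) = 1 + (9 + l) = 10 + l)
g(7) + (-204 - I(C(-3, -5)))*d = (10 + 7) + (-204 - (-1 - 5))*48 = 17 + (-204 - 1*(-6))*48 = 17 + (-204 + 6)*48 = 17 - 198*48 = 17 - 9504 = -9487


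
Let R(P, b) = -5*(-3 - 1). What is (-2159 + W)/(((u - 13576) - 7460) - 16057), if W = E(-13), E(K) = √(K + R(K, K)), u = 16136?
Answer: 2159/20957 - √7/20957 ≈ 0.10289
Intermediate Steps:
R(P, b) = 20 (R(P, b) = -5*(-4) = 20)
E(K) = √(20 + K) (E(K) = √(K + 20) = √(20 + K))
W = √7 (W = √(20 - 13) = √7 ≈ 2.6458)
(-2159 + W)/(((u - 13576) - 7460) - 16057) = (-2159 + √7)/(((16136 - 13576) - 7460) - 16057) = (-2159 + √7)/((2560 - 7460) - 16057) = (-2159 + √7)/(-4900 - 16057) = (-2159 + √7)/(-20957) = (-2159 + √7)*(-1/20957) = 2159/20957 - √7/20957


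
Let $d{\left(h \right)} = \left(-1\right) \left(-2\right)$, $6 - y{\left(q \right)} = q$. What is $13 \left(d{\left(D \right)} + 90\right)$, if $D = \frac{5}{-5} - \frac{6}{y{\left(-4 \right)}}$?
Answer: $1196$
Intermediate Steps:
$y{\left(q \right)} = 6 - q$
$D = - \frac{8}{5}$ ($D = \frac{5}{-5} - \frac{6}{6 - -4} = 5 \left(- \frac{1}{5}\right) - \frac{6}{6 + 4} = -1 - \frac{6}{10} = -1 - \frac{3}{5} = - \frac{8}{5} \approx -1.6$)
$d{\left(h \right)} = 2$
$13 \left(d{\left(D \right)} + 90\right) = 13 \left(2 + 90\right) = 13 \cdot 92 = 1196$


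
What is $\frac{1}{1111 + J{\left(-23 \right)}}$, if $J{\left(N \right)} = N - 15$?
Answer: $\frac{1}{1073} \approx 0.00093197$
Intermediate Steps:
$J{\left(N \right)} = -15 + N$
$\frac{1}{1111 + J{\left(-23 \right)}} = \frac{1}{1111 - 38} = \frac{1}{1073}$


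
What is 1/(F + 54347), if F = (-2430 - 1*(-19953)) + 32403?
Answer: 1/104273 ≈ 9.5902e-6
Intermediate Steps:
F = 49926 (F = (-2430 + 19953) + 32403 = 17523 + 32403 = 49926)
1/(F + 54347) = 1/(49926 + 54347) = 1/104273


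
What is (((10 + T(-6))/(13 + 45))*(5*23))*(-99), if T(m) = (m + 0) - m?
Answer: -56925/29 ≈ -1962.9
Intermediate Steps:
T(m) = 0 (T(m) = m - m = 0)
(((10 + T(-6))/(13 + 45))*(5*23))*(-99) = (((10 + 0)/(13 + 45))*(5*23))*(-99) = ((10/58)*115)*(-99) = ((10*(1/58))*115)*(-99) = ((5/29)*115)*(-99) = (575/29)*(-99) = -56925/29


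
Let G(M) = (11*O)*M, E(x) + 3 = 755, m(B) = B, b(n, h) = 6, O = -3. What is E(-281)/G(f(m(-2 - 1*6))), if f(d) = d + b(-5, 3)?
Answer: 376/33 ≈ 11.394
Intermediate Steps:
E(x) = 752 (E(x) = -3 + 755 = 752)
f(d) = 6 + d (f(d) = d + 6 = 6 + d)
G(M) = -33*M (G(M) = (11*(-3))*M = -33*M)
E(-281)/G(f(m(-2 - 1*6))) = 752/((-33*(6 + (-2 - 1*6)))) = 752/((-33*(6 + (-2 - 6)))) = 752/((-33*(6 - 8))) = 752/((-33*(-2))) = 752/66 = 752*(1/66) = 376/33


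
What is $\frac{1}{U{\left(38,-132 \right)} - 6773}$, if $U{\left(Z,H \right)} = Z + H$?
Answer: $- \frac{1}{6867} \approx -0.00014562$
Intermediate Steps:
$U{\left(Z,H \right)} = H + Z$
$\frac{1}{U{\left(38,-132 \right)} - 6773} = \frac{1}{\left(-132 + 38\right) - 6773} = \frac{1}{-94 - 6773} = \frac{1}{-6867} = - \frac{1}{6867}$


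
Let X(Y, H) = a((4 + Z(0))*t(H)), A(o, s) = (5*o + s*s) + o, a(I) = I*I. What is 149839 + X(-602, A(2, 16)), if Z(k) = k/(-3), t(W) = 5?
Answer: 150239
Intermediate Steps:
Z(k) = -k/3 (Z(k) = k*(-1/3) = -k/3)
a(I) = I**2
A(o, s) = s**2 + 6*o (A(o, s) = (5*o + s**2) + o = (s**2 + 5*o) + o = s**2 + 6*o)
X(Y, H) = 400 (X(Y, H) = ((4 - 1/3*0)*5)**2 = ((4 + 0)*5)**2 = (4*5)**2 = 20**2 = 400)
149839 + X(-602, A(2, 16)) = 149839 + 400 = 150239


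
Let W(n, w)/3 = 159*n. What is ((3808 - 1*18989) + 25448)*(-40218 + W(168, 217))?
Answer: 409838106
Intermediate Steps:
W(n, w) = 477*n (W(n, w) = 3*(159*n) = 477*n)
((3808 - 1*18989) + 25448)*(-40218 + W(168, 217)) = ((3808 - 1*18989) + 25448)*(-40218 + 477*168) = ((3808 - 18989) + 25448)*(-40218 + 80136) = (-15181 + 25448)*39918 = 10267*39918 = 409838106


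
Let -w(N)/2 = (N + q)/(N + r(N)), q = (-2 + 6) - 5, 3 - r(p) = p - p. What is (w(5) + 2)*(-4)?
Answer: -4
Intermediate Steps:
r(p) = 3 (r(p) = 3 - (p - p) = 3 - 1*0 = 3 + 0 = 3)
q = -1 (q = 4 - 5 = -1)
w(N) = -2*(-1 + N)/(3 + N) (w(N) = -2*(N - 1)/(N + 3) = -2*(-1 + N)/(3 + N))
(w(5) + 2)*(-4) = (2*(1 - 1*5)/(3 + 5) + 2)*(-4) = (2*(1 - 5)/8 + 2)*(-4) = (2*(1/8)*(-4) + 2)*(-4) = (-1 + 2)*(-4) = 1*(-4) = -4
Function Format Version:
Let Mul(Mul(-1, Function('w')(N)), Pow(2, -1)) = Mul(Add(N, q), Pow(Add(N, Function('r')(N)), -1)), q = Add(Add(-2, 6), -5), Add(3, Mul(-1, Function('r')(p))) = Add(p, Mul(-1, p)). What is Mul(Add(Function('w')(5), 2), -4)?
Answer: -4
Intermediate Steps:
Function('r')(p) = 3 (Function('r')(p) = Add(3, Mul(-1, Add(p, Mul(-1, p)))) = Add(3, Mul(-1, 0)) = Add(3, 0) = 3)
q = -1 (q = Add(4, -5) = -1)
Function('w')(N) = Mul(-2, Pow(Add(3, N), -1), Add(-1, N)) (Function('w')(N) = Mul(-2, Mul(Add(N, -1), Pow(Add(N, 3), -1))) = Mul(-2, Mul(Add(-1, N), Pow(Add(3, N), -1))) = Mul(-2, Mul(Pow(Add(3, N), -1), Add(-1, N))) = Mul(-2, Pow(Add(3, N), -1), Add(-1, N)))
Mul(Add(Function('w')(5), 2), -4) = Mul(Add(Mul(2, Pow(Add(3, 5), -1), Add(1, Mul(-1, 5))), 2), -4) = Mul(Add(Mul(2, Pow(8, -1), Add(1, -5)), 2), -4) = Mul(Add(Mul(2, Rational(1, 8), -4), 2), -4) = Mul(Add(-1, 2), -4) = Mul(1, -4) = -4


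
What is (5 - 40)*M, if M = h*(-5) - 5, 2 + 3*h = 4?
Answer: 875/3 ≈ 291.67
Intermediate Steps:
h = ⅔ (h = -⅔ + (⅓)*4 = -⅔ + 4/3 = ⅔ ≈ 0.66667)
M = -25/3 (M = (⅔)*(-5) - 5 = -10/3 - 5 = -25/3 ≈ -8.3333)
(5 - 40)*M = (5 - 40)*(-25/3) = -35*(-25/3) = 875/3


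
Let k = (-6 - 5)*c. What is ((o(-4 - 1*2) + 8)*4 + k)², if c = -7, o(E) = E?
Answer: 7225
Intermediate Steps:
k = 77 (k = (-6 - 5)*(-7) = -11*(-7) = 77)
((o(-4 - 1*2) + 8)*4 + k)² = (((-4 - 1*2) + 8)*4 + 77)² = (((-4 - 2) + 8)*4 + 77)² = ((-6 + 8)*4 + 77)² = (2*4 + 77)² = (8 + 77)² = 85² = 7225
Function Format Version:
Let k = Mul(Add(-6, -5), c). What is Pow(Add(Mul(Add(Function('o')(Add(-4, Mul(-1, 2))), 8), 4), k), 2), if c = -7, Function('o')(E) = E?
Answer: 7225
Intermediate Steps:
k = 77 (k = Mul(Add(-6, -5), -7) = Mul(-11, -7) = 77)
Pow(Add(Mul(Add(Function('o')(Add(-4, Mul(-1, 2))), 8), 4), k), 2) = Pow(Add(Mul(Add(Add(-4, Mul(-1, 2)), 8), 4), 77), 2) = Pow(Add(Mul(Add(Add(-4, -2), 8), 4), 77), 2) = Pow(Add(Mul(Add(-6, 8), 4), 77), 2) = Pow(Add(Mul(2, 4), 77), 2) = Pow(Add(8, 77), 2) = Pow(85, 2) = 7225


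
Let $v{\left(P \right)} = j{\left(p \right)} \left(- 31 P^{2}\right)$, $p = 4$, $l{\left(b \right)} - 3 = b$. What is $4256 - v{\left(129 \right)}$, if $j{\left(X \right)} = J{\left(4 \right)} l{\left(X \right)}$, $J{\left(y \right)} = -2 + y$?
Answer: $7226450$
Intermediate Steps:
$l{\left(b \right)} = 3 + b$
$j{\left(X \right)} = 6 + 2 X$ ($j{\left(X \right)} = \left(-2 + 4\right) \left(3 + X\right) = 2 \left(3 + X\right) = 6 + 2 X$)
$v{\left(P \right)} = - 434 P^{2}$ ($v{\left(P \right)} = \left(6 + 2 \cdot 4\right) \left(- 31 P^{2}\right) = \left(6 + 8\right) \left(- 31 P^{2}\right) = 14 \left(- 31 P^{2}\right) = - 434 P^{2}$)
$4256 - v{\left(129 \right)} = 4256 - - 434 \cdot 129^{2} = 4256 - \left(-434\right) 16641 = 4256 - -7222194 = 4256 + 7222194 = 7226450$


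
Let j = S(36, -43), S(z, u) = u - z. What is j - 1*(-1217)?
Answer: 1138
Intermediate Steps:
j = -79 (j = -43 - 1*36 = -43 - 36 = -79)
j - 1*(-1217) = -79 - 1*(-1217) = -79 + 1217 = 1138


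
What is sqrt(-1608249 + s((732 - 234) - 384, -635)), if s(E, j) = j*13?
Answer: 2*I*sqrt(404126) ≈ 1271.4*I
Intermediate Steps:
s(E, j) = 13*j
sqrt(-1608249 + s((732 - 234) - 384, -635)) = sqrt(-1608249 + 13*(-635)) = sqrt(-1608249 - 8255) = sqrt(-1616504) = 2*I*sqrt(404126)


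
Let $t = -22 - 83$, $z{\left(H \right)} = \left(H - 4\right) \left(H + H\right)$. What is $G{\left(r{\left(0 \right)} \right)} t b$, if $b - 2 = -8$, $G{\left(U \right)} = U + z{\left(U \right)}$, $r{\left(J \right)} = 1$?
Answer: $-3150$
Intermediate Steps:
$z{\left(H \right)} = 2 H \left(-4 + H\right)$ ($z{\left(H \right)} = \left(-4 + H\right) 2 H = 2 H \left(-4 + H\right)$)
$G{\left(U \right)} = U + 2 U \left(-4 + U\right)$
$b = -6$ ($b = 2 - 8 = -6$)
$t = -105$ ($t = -22 - 83 = -105$)
$G{\left(r{\left(0 \right)} \right)} t b = 1 \left(-7 + 2 \cdot 1\right) \left(-105\right) \left(-6\right) = 1 \left(-7 + 2\right) \left(-105\right) \left(-6\right) = 1 \left(-5\right) \left(-105\right) \left(-6\right) = \left(-5\right) \left(-105\right) \left(-6\right) = 525 \left(-6\right) = -3150$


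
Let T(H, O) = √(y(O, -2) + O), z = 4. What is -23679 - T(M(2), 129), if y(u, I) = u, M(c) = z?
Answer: -23679 - √258 ≈ -23695.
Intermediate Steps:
M(c) = 4
T(H, O) = √2*√O (T(H, O) = √(O + O) = √(2*O) = √2*√O)
-23679 - T(M(2), 129) = -23679 - √2*√129 = -23679 - √258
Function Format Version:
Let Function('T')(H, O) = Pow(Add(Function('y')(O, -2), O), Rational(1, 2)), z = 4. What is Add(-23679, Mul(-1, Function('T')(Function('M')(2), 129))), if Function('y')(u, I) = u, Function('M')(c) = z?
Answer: Add(-23679, Mul(-1, Pow(258, Rational(1, 2)))) ≈ -23695.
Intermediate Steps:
Function('M')(c) = 4
Function('T')(H, O) = Mul(Pow(2, Rational(1, 2)), Pow(O, Rational(1, 2))) (Function('T')(H, O) = Pow(Add(O, O), Rational(1, 2)) = Pow(Mul(2, O), Rational(1, 2)) = Mul(Pow(2, Rational(1, 2)), Pow(O, Rational(1, 2))))
Add(-23679, Mul(-1, Function('T')(Function('M')(2), 129))) = Add(-23679, Mul(-1, Mul(Pow(2, Rational(1, 2)), Pow(129, Rational(1, 2))))) = Add(-23679, Mul(-1, Pow(258, Rational(1, 2))))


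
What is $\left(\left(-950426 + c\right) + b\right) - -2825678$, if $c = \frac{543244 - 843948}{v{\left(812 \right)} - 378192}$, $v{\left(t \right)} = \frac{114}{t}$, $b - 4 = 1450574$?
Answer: $\frac{510667666053674}{153545895} \approx 3.3258 \cdot 10^{6}$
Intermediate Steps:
$b = 1450578$ ($b = 4 + 1450574 = 1450578$)
$c = \frac{122085824}{153545895}$ ($c = \frac{543244 - 843948}{\frac{114}{812} - 378192} = - \frac{300704}{114 \cdot \frac{1}{812} - 378192} = - \frac{300704}{\frac{57}{406} - 378192} = - \frac{300704}{- \frac{153545895}{406}} = \left(-300704\right) \left(- \frac{406}{153545895}\right) = \frac{122085824}{153545895} \approx 0.79511$)
$\left(\left(-950426 + c\right) + b\right) - -2825678 = \left(\left(-950426 + \frac{122085824}{153545895}\right) + 1450578\right) - -2825678 = \left(- \frac{145933888715446}{153545895} + 1450578\right) + 2825678 = \frac{76796408561864}{153545895} + 2825678 = \frac{510667666053674}{153545895}$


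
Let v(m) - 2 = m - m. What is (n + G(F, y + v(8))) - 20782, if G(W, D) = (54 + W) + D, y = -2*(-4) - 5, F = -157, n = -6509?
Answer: -27389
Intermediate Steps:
y = 3 (y = 8 - 5 = 3)
v(m) = 2 (v(m) = 2 + (m - m) = 2 + 0 = 2)
G(W, D) = 54 + D + W
(n + G(F, y + v(8))) - 20782 = (-6509 + (54 + (3 + 2) - 157)) - 20782 = (-6509 + (54 + 5 - 157)) - 20782 = (-6509 - 98) - 20782 = -6607 - 20782 = -27389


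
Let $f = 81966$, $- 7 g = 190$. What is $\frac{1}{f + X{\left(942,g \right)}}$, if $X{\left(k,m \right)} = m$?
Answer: $\frac{7}{573572} \approx 1.2204 \cdot 10^{-5}$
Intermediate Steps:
$g = - \frac{190}{7}$ ($g = \left(- \frac{1}{7}\right) 190 = - \frac{190}{7} \approx -27.143$)
$\frac{1}{f + X{\left(942,g \right)}} = \frac{1}{81966 - \frac{190}{7}} = \frac{1}{\frac{573572}{7}} = \frac{7}{573572}$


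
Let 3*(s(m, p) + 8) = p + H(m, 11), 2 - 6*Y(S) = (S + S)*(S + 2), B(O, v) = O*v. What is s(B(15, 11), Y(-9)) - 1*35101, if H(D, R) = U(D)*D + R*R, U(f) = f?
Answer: -234005/9 ≈ -26001.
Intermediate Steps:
H(D, R) = D² + R² (H(D, R) = D*D + R*R = D² + R²)
Y(S) = ⅓ - S*(2 + S)/3 (Y(S) = ⅓ - (S + S)*(S + 2)/6 = ⅓ - 2*S*(2 + S)/6 = ⅓ - S*(2 + S)/3)
s(m, p) = 97/3 + p/3 + m²/3 (s(m, p) = -8 + (p + (m² + 11²))/3 = -8 + (p + (m² + 121))/3 = -8 + (p + (121 + m²))/3 = -8 + (121 + p + m²)/3 = -8 + (121/3 + p/3 + m²/3) = 97/3 + p/3 + m²/3)
s(B(15, 11), Y(-9)) - 1*35101 = (97/3 + (⅓ - ⅔*(-9) - ⅓*(-9)²)/3 + (15*11)²/3) - 1*35101 = (97/3 + (⅓ + 6 - ⅓*81)/3 + (⅓)*165²) - 35101 = (97/3 + (⅓ + 6 - 27)/3 + (⅓)*27225) - 35101 = (97/3 + (⅓)*(-62/3) + 9075) - 35101 = (97/3 - 62/9 + 9075) - 35101 = 81904/9 - 35101 = -234005/9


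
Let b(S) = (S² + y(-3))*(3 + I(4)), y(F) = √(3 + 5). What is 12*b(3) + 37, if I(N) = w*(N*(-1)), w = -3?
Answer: 1657 + 360*√2 ≈ 2166.1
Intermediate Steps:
y(F) = 2*√2 (y(F) = √8 = 2*√2)
I(N) = 3*N (I(N) = -3*N*(-1) = -(-3)*N = 3*N)
b(S) = 15*S² + 30*√2 (b(S) = (S² + 2*√2)*(3 + 3*4) = (S² + 2*√2)*(3 + 12) = (S² + 2*√2)*15 = 15*S² + 30*√2)
12*b(3) + 37 = 12*(15*3² + 30*√2) + 37 = 12*(15*9 + 30*√2) + 37 = 12*(135 + 30*√2) + 37 = (1620 + 360*√2) + 37 = 1657 + 360*√2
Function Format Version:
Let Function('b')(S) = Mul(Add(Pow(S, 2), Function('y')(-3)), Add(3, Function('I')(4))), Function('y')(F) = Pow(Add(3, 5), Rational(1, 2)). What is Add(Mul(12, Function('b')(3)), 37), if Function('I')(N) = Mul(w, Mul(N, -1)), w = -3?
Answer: Add(1657, Mul(360, Pow(2, Rational(1, 2)))) ≈ 2166.1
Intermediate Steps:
Function('y')(F) = Mul(2, Pow(2, Rational(1, 2))) (Function('y')(F) = Pow(8, Rational(1, 2)) = Mul(2, Pow(2, Rational(1, 2))))
Function('I')(N) = Mul(3, N) (Function('I')(N) = Mul(-3, Mul(N, -1)) = Mul(-3, Mul(-1, N)) = Mul(3, N))
Function('b')(S) = Add(Mul(15, Pow(S, 2)), Mul(30, Pow(2, Rational(1, 2)))) (Function('b')(S) = Mul(Add(Pow(S, 2), Mul(2, Pow(2, Rational(1, 2)))), Add(3, Mul(3, 4))) = Mul(Add(Pow(S, 2), Mul(2, Pow(2, Rational(1, 2)))), Add(3, 12)) = Mul(Add(Pow(S, 2), Mul(2, Pow(2, Rational(1, 2)))), 15) = Add(Mul(15, Pow(S, 2)), Mul(30, Pow(2, Rational(1, 2)))))
Add(Mul(12, Function('b')(3)), 37) = Add(Mul(12, Add(Mul(15, Pow(3, 2)), Mul(30, Pow(2, Rational(1, 2))))), 37) = Add(Mul(12, Add(Mul(15, 9), Mul(30, Pow(2, Rational(1, 2))))), 37) = Add(Mul(12, Add(135, Mul(30, Pow(2, Rational(1, 2))))), 37) = Add(Add(1620, Mul(360, Pow(2, Rational(1, 2)))), 37) = Add(1657, Mul(360, Pow(2, Rational(1, 2))))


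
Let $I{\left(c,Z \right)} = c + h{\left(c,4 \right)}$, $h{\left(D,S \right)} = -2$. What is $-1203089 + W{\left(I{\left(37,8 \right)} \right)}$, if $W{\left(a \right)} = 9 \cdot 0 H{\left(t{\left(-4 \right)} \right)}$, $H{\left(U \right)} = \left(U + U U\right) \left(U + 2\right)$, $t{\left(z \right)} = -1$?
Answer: $-1203089$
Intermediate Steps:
$I{\left(c,Z \right)} = -2 + c$ ($I{\left(c,Z \right)} = c - 2 = -2 + c$)
$H{\left(U \right)} = \left(2 + U\right) \left(U + U^{2}\right)$ ($H{\left(U \right)} = \left(U + U^{2}\right) \left(2 + U\right) = \left(2 + U\right) \left(U + U^{2}\right)$)
$W{\left(a \right)} = 0$ ($W{\left(a \right)} = 9 \cdot 0 \left(- (2 + \left(-1\right)^{2} + 3 \left(-1\right))\right) = 0 \left(- (2 + 1 - 3)\right) = 0 \left(\left(-1\right) 0\right) = 0 \cdot 0 = 0$)
$-1203089 + W{\left(I{\left(37,8 \right)} \right)} = -1203089 + 0 = -1203089$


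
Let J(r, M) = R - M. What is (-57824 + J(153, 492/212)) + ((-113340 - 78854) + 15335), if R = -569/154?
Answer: -1915531745/8162 ≈ -2.3469e+5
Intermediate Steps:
R = -569/154 (R = -569*1/154 = -569/154 ≈ -3.6948)
J(r, M) = -569/154 - M
(-57824 + J(153, 492/212)) + ((-113340 - 78854) + 15335) = (-57824 + (-569/154 - 492/212)) + ((-113340 - 78854) + 15335) = (-57824 + (-569/154 - 492/212)) + (-192194 + 15335) = (-57824 + (-569/154 - 1*123/53)) - 176859 = (-57824 + (-569/154 - 123/53)) - 176859 = (-57824 - 49099/8162) - 176859 = -472008587/8162 - 176859 = -1915531745/8162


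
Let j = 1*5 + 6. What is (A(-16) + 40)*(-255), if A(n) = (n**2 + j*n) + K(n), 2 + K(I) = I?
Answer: -26010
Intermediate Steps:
K(I) = -2 + I
j = 11 (j = 5 + 6 = 11)
A(n) = -2 + n**2 + 12*n (A(n) = (n**2 + 11*n) + (-2 + n) = -2 + n**2 + 12*n)
(A(-16) + 40)*(-255) = ((-2 + (-16)**2 + 12*(-16)) + 40)*(-255) = ((-2 + 256 - 192) + 40)*(-255) = (62 + 40)*(-255) = 102*(-255) = -26010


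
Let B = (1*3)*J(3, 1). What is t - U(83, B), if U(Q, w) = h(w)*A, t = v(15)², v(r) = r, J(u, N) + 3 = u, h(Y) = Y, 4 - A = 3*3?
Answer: 225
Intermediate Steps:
A = -5 (A = 4 - 3*3 = 4 - 1*9 = 4 - 9 = -5)
J(u, N) = -3 + u
t = 225 (t = 15² = 225)
B = 0 (B = (1*3)*(-3 + 3) = 3*0 = 0)
U(Q, w) = -5*w (U(Q, w) = w*(-5) = -5*w)
t - U(83, B) = 225 - (-5)*0 = 225 - 1*0 = 225 + 0 = 225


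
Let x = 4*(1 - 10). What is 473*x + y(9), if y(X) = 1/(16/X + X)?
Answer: -1651707/97 ≈ -17028.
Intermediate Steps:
x = -36 (x = 4*(-9) = -36)
y(X) = 1/(X + 16/X)
473*x + y(9) = 473*(-36) + 9/(16 + 9²) = -17028 + 9/(16 + 81) = -17028 + 9/97 = -1651707/97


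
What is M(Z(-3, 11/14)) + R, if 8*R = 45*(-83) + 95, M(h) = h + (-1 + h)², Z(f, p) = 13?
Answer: -298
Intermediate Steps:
R = -455 (R = (45*(-83) + 95)/8 = (-3735 + 95)/8 = (⅛)*(-3640) = -455)
M(Z(-3, 11/14)) + R = (13 + (-1 + 13)²) - 455 = (13 + 12²) - 455 = (13 + 144) - 455 = 157 - 455 = -298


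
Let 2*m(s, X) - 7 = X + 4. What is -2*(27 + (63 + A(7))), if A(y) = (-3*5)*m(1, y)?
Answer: 90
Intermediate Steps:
m(s, X) = 11/2 + X/2 (m(s, X) = 7/2 + (X + 4)/2 = 7/2 + (4 + X)/2 = 7/2 + (2 + X/2) = 11/2 + X/2)
A(y) = -165/2 - 15*y/2 (A(y) = (-3*5)*(11/2 + y/2) = -15*(11/2 + y/2) = -165/2 - 15*y/2)
-2*(27 + (63 + A(7))) = -2*(27 + (63 + (-165/2 - 15/2*7))) = -2*(27 + (63 + (-165/2 - 105/2))) = -2*(27 + (63 - 135)) = -2*(27 - 72) = -2*(-45) = 90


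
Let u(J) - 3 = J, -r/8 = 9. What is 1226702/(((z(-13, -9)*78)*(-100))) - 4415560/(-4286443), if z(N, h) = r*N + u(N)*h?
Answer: 15039327683507/17151773020200 ≈ 0.87684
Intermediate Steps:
r = -72 (r = -8*9 = -72)
u(J) = 3 + J
z(N, h) = -72*N + h*(3 + N) (z(N, h) = -72*N + (3 + N)*h = -72*N + h*(3 + N))
1226702/(((z(-13, -9)*78)*(-100))) - 4415560/(-4286443) = 1226702/((((-72*(-13) - 9*(3 - 13))*78)*(-100))) - 4415560/(-4286443) = 1226702/((((936 - 9*(-10))*78)*(-100))) - 4415560*(-1/4286443) = 1226702/((((936 + 90)*78)*(-100))) + 4415560/4286443 = 1226702/(((1026*78)*(-100))) + 4415560/4286443 = 1226702/((80028*(-100))) + 4415560/4286443 = 1226702/(-8002800) + 4415560/4286443 = 1226702*(-1/8002800) + 4415560/4286443 = -613351/4001400 + 4415560/4286443 = 15039327683507/17151773020200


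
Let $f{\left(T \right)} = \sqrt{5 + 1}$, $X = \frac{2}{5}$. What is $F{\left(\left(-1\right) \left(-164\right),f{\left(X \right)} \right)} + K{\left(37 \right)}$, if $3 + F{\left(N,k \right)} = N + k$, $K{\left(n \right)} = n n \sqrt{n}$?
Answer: $161 + \sqrt{6} + 1369 \sqrt{37} \approx 8490.8$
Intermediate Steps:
$K{\left(n \right)} = n^{\frac{5}{2}}$ ($K{\left(n \right)} = n^{2} \sqrt{n} = n^{\frac{5}{2}}$)
$X = \frac{2}{5}$ ($X = 2 \cdot \frac{1}{5} = \frac{2}{5} \approx 0.4$)
$f{\left(T \right)} = \sqrt{6}$
$F{\left(N,k \right)} = -3 + N + k$ ($F{\left(N,k \right)} = -3 + \left(N + k\right) = -3 + N + k$)
$F{\left(\left(-1\right) \left(-164\right),f{\left(X \right)} \right)} + K{\left(37 \right)} = \left(-3 - -164 + \sqrt{6}\right) + 37^{\frac{5}{2}} = \left(-3 + 164 + \sqrt{6}\right) + 1369 \sqrt{37} = \left(161 + \sqrt{6}\right) + 1369 \sqrt{37} = 161 + \sqrt{6} + 1369 \sqrt{37}$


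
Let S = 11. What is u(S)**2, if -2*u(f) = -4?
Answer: 4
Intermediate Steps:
u(f) = 2 (u(f) = -1/2*(-4) = 2)
u(S)**2 = 2**2 = 4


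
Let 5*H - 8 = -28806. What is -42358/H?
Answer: 105895/14399 ≈ 7.3543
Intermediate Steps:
H = -28798/5 (H = 8/5 + (⅕)*(-28806) = 8/5 - 28806/5 = -28798/5 ≈ -5759.6)
-42358/H = -42358/(-28798/5) = -42358*(-5/28798) = 105895/14399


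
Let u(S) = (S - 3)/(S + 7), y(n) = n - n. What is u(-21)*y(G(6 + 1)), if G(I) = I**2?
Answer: 0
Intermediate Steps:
y(n) = 0
u(S) = (-3 + S)/(7 + S)
u(-21)*y(G(6 + 1)) = ((-3 - 21)/(7 - 21))*0 = (-24/(-14))*0 = -1/14*(-24)*0 = (12/7)*0 = 0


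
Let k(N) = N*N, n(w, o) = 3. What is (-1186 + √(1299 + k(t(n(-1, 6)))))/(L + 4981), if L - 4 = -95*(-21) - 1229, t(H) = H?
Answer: -1186/5751 + 2*√327/5751 ≈ -0.19994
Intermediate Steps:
L = 770 (L = 4 + (-95*(-21) - 1229) = 4 + (1995 - 1229) = 4 + 766 = 770)
k(N) = N²
(-1186 + √(1299 + k(t(n(-1, 6)))))/(L + 4981) = (-1186 + √(1299 + 3²))/(770 + 4981) = (-1186 + √(1299 + 9))/5751 = (-1186 + √1308)*(1/5751) = (-1186 + 2*√327)*(1/5751) = -1186/5751 + 2*√327/5751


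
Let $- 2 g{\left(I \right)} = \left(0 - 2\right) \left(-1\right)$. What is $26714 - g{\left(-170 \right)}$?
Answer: $26715$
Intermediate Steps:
$g{\left(I \right)} = -1$ ($g{\left(I \right)} = - \frac{\left(0 - 2\right) \left(-1\right)}{2} = - \frac{\left(-2\right) \left(-1\right)}{2} = \left(- \frac{1}{2}\right) 2 = -1$)
$26714 - g{\left(-170 \right)} = 26714 - -1 = 26714 + 1 = 26715$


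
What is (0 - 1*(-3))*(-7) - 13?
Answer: -34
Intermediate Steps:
(0 - 1*(-3))*(-7) - 13 = (0 + 3)*(-7) - 13 = 3*(-7) - 13 = -21 - 13 = -34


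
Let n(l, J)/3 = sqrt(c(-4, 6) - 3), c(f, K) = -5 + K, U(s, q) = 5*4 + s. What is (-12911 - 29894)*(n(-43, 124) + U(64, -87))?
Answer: -3595620 - 128415*I*sqrt(2) ≈ -3.5956e+6 - 1.8161e+5*I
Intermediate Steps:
U(s, q) = 20 + s
n(l, J) = 3*I*sqrt(2) (n(l, J) = 3*sqrt((-5 + 6) - 3) = 3*sqrt(1 - 3) = 3*sqrt(-2) = 3*(I*sqrt(2)) = 3*I*sqrt(2))
(-12911 - 29894)*(n(-43, 124) + U(64, -87)) = (-12911 - 29894)*(3*I*sqrt(2) + (20 + 64)) = -42805*(3*I*sqrt(2) + 84) = -42805*(84 + 3*I*sqrt(2)) = -3595620 - 128415*I*sqrt(2)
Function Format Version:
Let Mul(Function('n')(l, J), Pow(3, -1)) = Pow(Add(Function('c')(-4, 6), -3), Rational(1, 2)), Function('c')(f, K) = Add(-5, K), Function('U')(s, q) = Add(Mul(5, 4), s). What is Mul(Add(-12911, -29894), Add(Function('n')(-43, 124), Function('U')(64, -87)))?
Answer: Add(-3595620, Mul(-128415, I, Pow(2, Rational(1, 2)))) ≈ Add(-3.5956e+6, Mul(-1.8161e+5, I))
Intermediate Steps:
Function('U')(s, q) = Add(20, s)
Function('n')(l, J) = Mul(3, I, Pow(2, Rational(1, 2))) (Function('n')(l, J) = Mul(3, Pow(Add(Add(-5, 6), -3), Rational(1, 2))) = Mul(3, Pow(Add(1, -3), Rational(1, 2))) = Mul(3, Pow(-2, Rational(1, 2))) = Mul(3, Mul(I, Pow(2, Rational(1, 2)))) = Mul(3, I, Pow(2, Rational(1, 2))))
Mul(Add(-12911, -29894), Add(Function('n')(-43, 124), Function('U')(64, -87))) = Mul(Add(-12911, -29894), Add(Mul(3, I, Pow(2, Rational(1, 2))), Add(20, 64))) = Mul(-42805, Add(Mul(3, I, Pow(2, Rational(1, 2))), 84)) = Mul(-42805, Add(84, Mul(3, I, Pow(2, Rational(1, 2))))) = Add(-3595620, Mul(-128415, I, Pow(2, Rational(1, 2))))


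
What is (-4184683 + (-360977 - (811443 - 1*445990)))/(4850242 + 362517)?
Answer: -4911113/5212759 ≈ -0.94213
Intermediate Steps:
(-4184683 + (-360977 - (811443 - 1*445990)))/(4850242 + 362517) = (-4184683 + (-360977 - (811443 - 445990)))/5212759 = (-4184683 + (-360977 - 1*365453))*(1/5212759) = (-4184683 + (-360977 - 365453))*(1/5212759) = (-4184683 - 726430)*(1/5212759) = -4911113*1/5212759 = -4911113/5212759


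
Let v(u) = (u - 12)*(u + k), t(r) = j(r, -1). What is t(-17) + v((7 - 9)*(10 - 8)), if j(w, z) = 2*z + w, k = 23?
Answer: -323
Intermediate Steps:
j(w, z) = w + 2*z
t(r) = -2 + r (t(r) = r + 2*(-1) = r - 2 = -2 + r)
v(u) = (-12 + u)*(23 + u) (v(u) = (u - 12)*(u + 23) = (-12 + u)*(23 + u))
t(-17) + v((7 - 9)*(10 - 8)) = (-2 - 17) + (-276 + ((7 - 9)*(10 - 8))² + 11*((7 - 9)*(10 - 8))) = -19 + (-276 + (-2*2)² + 11*(-2*2)) = -19 + (-276 + (-4)² + 11*(-4)) = -19 + (-276 + 16 - 44) = -19 - 304 = -323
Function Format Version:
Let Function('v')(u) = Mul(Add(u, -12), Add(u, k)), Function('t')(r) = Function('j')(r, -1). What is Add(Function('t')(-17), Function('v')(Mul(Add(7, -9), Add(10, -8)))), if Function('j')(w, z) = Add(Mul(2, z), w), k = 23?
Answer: -323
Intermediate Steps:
Function('j')(w, z) = Add(w, Mul(2, z))
Function('t')(r) = Add(-2, r) (Function('t')(r) = Add(r, Mul(2, -1)) = Add(r, -2) = Add(-2, r))
Function('v')(u) = Mul(Add(-12, u), Add(23, u)) (Function('v')(u) = Mul(Add(u, -12), Add(u, 23)) = Mul(Add(-12, u), Add(23, u)))
Add(Function('t')(-17), Function('v')(Mul(Add(7, -9), Add(10, -8)))) = Add(Add(-2, -17), Add(-276, Pow(Mul(Add(7, -9), Add(10, -8)), 2), Mul(11, Mul(Add(7, -9), Add(10, -8))))) = Add(-19, Add(-276, Pow(Mul(-2, 2), 2), Mul(11, Mul(-2, 2)))) = Add(-19, Add(-276, Pow(-4, 2), Mul(11, -4))) = Add(-19, Add(-276, 16, -44)) = Add(-19, -304) = -323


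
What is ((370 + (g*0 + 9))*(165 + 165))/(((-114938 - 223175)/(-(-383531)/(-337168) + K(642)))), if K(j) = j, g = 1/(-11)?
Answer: -13512458053875/57000441992 ≈ -237.06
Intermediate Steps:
g = -1/11 ≈ -0.090909
((370 + (g*0 + 9))*(165 + 165))/(((-114938 - 223175)/(-(-383531)/(-337168) + K(642)))) = ((370 + (-1/11*0 + 9))*(165 + 165))/(((-114938 - 223175)/(-(-383531)/(-337168) + 642))) = ((370 + (0 + 9))*330)/((-338113/(-(-383531)*(-1)/337168 + 642))) = ((370 + 9)*330)/((-338113/(-1*383531/337168 + 642))) = (379*330)/((-338113/(-383531/337168 + 642))) = 125070/((-338113/216078325/337168)) = 125070/((-338113*337168/216078325)) = 125070/(-114000883984/216078325) = 125070*(-216078325/114000883984) = -13512458053875/57000441992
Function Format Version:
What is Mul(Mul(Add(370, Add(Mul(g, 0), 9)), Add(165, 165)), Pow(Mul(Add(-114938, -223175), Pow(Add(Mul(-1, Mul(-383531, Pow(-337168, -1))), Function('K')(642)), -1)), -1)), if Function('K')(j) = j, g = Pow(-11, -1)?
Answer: Rational(-13512458053875, 57000441992) ≈ -237.06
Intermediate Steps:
g = Rational(-1, 11) ≈ -0.090909
Mul(Mul(Add(370, Add(Mul(g, 0), 9)), Add(165, 165)), Pow(Mul(Add(-114938, -223175), Pow(Add(Mul(-1, Mul(-383531, Pow(-337168, -1))), Function('K')(642)), -1)), -1)) = Mul(Mul(Add(370, Add(Mul(Rational(-1, 11), 0), 9)), Add(165, 165)), Pow(Mul(Add(-114938, -223175), Pow(Add(Mul(-1, Mul(-383531, Pow(-337168, -1))), 642), -1)), -1)) = Mul(Mul(Add(370, Add(0, 9)), 330), Pow(Mul(-338113, Pow(Add(Mul(-1, Mul(-383531, Rational(-1, 337168))), 642), -1)), -1)) = Mul(Mul(Add(370, 9), 330), Pow(Mul(-338113, Pow(Add(Mul(-1, Rational(383531, 337168)), 642), -1)), -1)) = Mul(Mul(379, 330), Pow(Mul(-338113, Pow(Add(Rational(-383531, 337168), 642), -1)), -1)) = Mul(125070, Pow(Mul(-338113, Pow(Rational(216078325, 337168), -1)), -1)) = Mul(125070, Pow(Mul(-338113, Rational(337168, 216078325)), -1)) = Mul(125070, Pow(Rational(-114000883984, 216078325), -1)) = Mul(125070, Rational(-216078325, 114000883984)) = Rational(-13512458053875, 57000441992)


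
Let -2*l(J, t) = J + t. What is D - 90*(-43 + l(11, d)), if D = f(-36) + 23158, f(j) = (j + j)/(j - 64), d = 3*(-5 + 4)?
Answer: 684718/25 ≈ 27389.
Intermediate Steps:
d = -3 (d = 3*(-1) = -3)
l(J, t) = -J/2 - t/2 (l(J, t) = -(J + t)/2 = -J/2 - t/2)
f(j) = 2*j/(-64 + j) (f(j) = (2*j)/(-64 + j) = 2*j/(-64 + j))
D = 578968/25 (D = 2*(-36)/(-64 - 36) + 23158 = 2*(-36)/(-100) + 23158 = 2*(-36)*(-1/100) + 23158 = 18/25 + 23158 = 578968/25 ≈ 23159.)
D - 90*(-43 + l(11, d)) = 578968/25 - 90*(-43 + (-½*11 - ½*(-3))) = 578968/25 - 90*(-43 + (-11/2 + 3/2)) = 578968/25 - 90*(-43 - 4) = 578968/25 - 90*(-47) = 578968/25 + 4230 = 684718/25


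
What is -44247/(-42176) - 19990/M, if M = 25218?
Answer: 136361303/531797184 ≈ 0.25642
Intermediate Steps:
-44247/(-42176) - 19990/M = -44247/(-42176) - 19990/25218 = -44247*(-1/42176) - 19990*1/25218 = 44247/42176 - 9995/12609 = 136361303/531797184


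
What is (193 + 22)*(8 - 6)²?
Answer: 860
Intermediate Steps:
(193 + 22)*(8 - 6)² = 215*2² = 215*4 = 860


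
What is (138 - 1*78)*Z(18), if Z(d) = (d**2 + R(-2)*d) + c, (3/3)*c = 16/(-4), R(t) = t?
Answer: 17040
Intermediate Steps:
c = -4 (c = 16/(-4) = 16*(-1/4) = -4)
Z(d) = -4 + d**2 - 2*d (Z(d) = (d**2 - 2*d) - 4 = -4 + d**2 - 2*d)
(138 - 1*78)*Z(18) = (138 - 1*78)*(-4 + 18**2 - 2*18) = (138 - 78)*(-4 + 324 - 36) = 60*284 = 17040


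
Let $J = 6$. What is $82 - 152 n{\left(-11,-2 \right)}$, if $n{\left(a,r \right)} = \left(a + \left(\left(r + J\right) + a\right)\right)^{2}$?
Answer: $-49166$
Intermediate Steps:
$n{\left(a,r \right)} = \left(6 + r + 2 a\right)^{2}$ ($n{\left(a,r \right)} = \left(a + \left(\left(r + 6\right) + a\right)\right)^{2} = \left(a + \left(\left(6 + r\right) + a\right)\right)^{2} = \left(a + \left(6 + a + r\right)\right)^{2} = \left(6 + r + 2 a\right)^{2}$)
$82 - 152 n{\left(-11,-2 \right)} = 82 - 152 \left(6 - 2 + 2 \left(-11\right)\right)^{2} = 82 - 152 \left(6 - 2 - 22\right)^{2} = 82 - 152 \left(-18\right)^{2} = 82 - 49248 = -49166$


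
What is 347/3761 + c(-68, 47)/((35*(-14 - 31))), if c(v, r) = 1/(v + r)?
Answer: 11480786/124395075 ≈ 0.092293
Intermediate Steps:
c(v, r) = 1/(r + v)
347/3761 + c(-68, 47)/((35*(-14 - 31))) = 347/3761 + 1/((47 - 68)*((35*(-14 - 31)))) = 347*(1/3761) + 1/((-21)*((35*(-45)))) = 347/3761 - 1/21/(-1575) = 347/3761 - 1/21*(-1/1575) = 347/3761 + 1/33075 = 11480786/124395075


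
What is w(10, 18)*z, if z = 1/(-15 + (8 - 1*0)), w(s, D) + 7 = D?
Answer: -11/7 ≈ -1.5714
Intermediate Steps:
w(s, D) = -7 + D
z = -1/7 (z = 1/(-15 + (8 + 0)) = 1/(-15 + 8) = 1/(-7) = -1/7 ≈ -0.14286)
w(10, 18)*z = (-7 + 18)*(-1/7) = 11*(-1/7) = -11/7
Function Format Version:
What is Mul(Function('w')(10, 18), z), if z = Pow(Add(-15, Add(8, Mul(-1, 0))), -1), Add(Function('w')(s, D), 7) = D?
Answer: Rational(-11, 7) ≈ -1.5714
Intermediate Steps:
Function('w')(s, D) = Add(-7, D)
z = Rational(-1, 7) (z = Pow(Add(-15, Add(8, 0)), -1) = Pow(Add(-15, 8), -1) = Pow(-7, -1) = Rational(-1, 7) ≈ -0.14286)
Mul(Function('w')(10, 18), z) = Mul(Add(-7, 18), Rational(-1, 7)) = Mul(11, Rational(-1, 7)) = Rational(-11, 7)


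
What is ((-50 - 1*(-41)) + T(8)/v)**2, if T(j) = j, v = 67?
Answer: 354025/4489 ≈ 78.865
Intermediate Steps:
((-50 - 1*(-41)) + T(8)/v)**2 = ((-50 - 1*(-41)) + 8/67)**2 = ((-50 + 41) + 8*(1/67))**2 = (-9 + 8/67)**2 = (-595/67)**2 = 354025/4489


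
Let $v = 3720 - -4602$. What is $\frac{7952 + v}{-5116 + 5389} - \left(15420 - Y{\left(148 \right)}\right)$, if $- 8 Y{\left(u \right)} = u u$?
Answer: $- \frac{4940860}{273} \approx -18098.0$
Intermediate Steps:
$v = 8322$ ($v = 3720 + 4602 = 8322$)
$Y{\left(u \right)} = - \frac{u^{2}}{8}$ ($Y{\left(u \right)} = - \frac{u u}{8} = - \frac{u^{2}}{8}$)
$\frac{7952 + v}{-5116 + 5389} - \left(15420 - Y{\left(148 \right)}\right) = \frac{7952 + 8322}{-5116 + 5389} - \left(15420 - - \frac{148^{2}}{8}\right) = \frac{16274}{273} - \left(15420 - \left(- \frac{1}{8}\right) 21904\right) = 16274 \cdot \frac{1}{273} - \left(15420 - -2738\right) = \frac{16274}{273} - \left(15420 + 2738\right) = \frac{16274}{273} - 18158 = - \frac{4940860}{273}$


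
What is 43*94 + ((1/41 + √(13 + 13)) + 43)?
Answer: 167486/41 + √26 ≈ 4090.1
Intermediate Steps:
43*94 + ((1/41 + √(13 + 13)) + 43) = 4042 + ((1/41 + √26) + 43) = 4042 + (1764/41 + √26) = 167486/41 + √26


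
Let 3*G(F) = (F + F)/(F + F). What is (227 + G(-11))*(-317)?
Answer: -216194/3 ≈ -72065.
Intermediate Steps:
G(F) = ⅓ (G(F) = ((F + F)/(F + F))/3 = ((2*F)/((2*F)))/3 = ((2*F)*(1/(2*F)))/3 = (⅓)*1 = ⅓)
(227 + G(-11))*(-317) = (227 + ⅓)*(-317) = (682/3)*(-317) = -216194/3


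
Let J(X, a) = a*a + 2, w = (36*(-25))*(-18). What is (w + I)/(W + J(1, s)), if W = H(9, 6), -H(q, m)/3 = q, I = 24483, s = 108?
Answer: 40683/11639 ≈ 3.4954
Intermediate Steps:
w = 16200 (w = -900*(-18) = 16200)
H(q, m) = -3*q
J(X, a) = 2 + a² (J(X, a) = a² + 2 = 2 + a²)
W = -27 (W = -3*9 = -27)
(w + I)/(W + J(1, s)) = (16200 + 24483)/(-27 + (2 + 108²)) = 40683/(-27 + (2 + 11664)) = 40683/(-27 + 11666) = 40683/11639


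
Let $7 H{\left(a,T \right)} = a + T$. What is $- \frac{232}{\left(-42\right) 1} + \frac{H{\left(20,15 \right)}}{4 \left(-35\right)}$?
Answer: $\frac{461}{84} \approx 5.4881$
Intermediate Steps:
$H{\left(a,T \right)} = \frac{T}{7} + \frac{a}{7}$ ($H{\left(a,T \right)} = \frac{a + T}{7} = \frac{T + a}{7} = \frac{T}{7} + \frac{a}{7}$)
$- \frac{232}{\left(-42\right) 1} + \frac{H{\left(20,15 \right)}}{4 \left(-35\right)} = - \frac{232}{\left(-42\right) 1} + \frac{\frac{1}{7} \cdot 15 + \frac{1}{7} \cdot 20}{4 \left(-35\right)} = - \frac{232}{-42} + \frac{\frac{15}{7} + \frac{20}{7}}{-140} = \left(-232\right) \left(- \frac{1}{42}\right) + 5 \left(- \frac{1}{140}\right) = \frac{116}{21} - \frac{1}{28} = \frac{461}{84}$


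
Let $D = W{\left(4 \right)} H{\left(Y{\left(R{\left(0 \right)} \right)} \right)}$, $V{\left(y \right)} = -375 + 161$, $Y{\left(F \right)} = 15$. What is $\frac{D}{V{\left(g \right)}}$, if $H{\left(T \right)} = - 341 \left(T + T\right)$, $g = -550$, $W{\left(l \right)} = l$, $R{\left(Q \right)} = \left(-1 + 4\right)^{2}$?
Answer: $\frac{20460}{107} \approx 191.21$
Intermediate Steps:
$R{\left(Q \right)} = 9$ ($R{\left(Q \right)} = 3^{2} = 9$)
$H{\left(T \right)} = - 682 T$ ($H{\left(T \right)} = - 341 \cdot 2 T = - 682 T$)
$V{\left(y \right)} = -214$
$D = -40920$ ($D = 4 \left(\left(-682\right) 15\right) = 4 \left(-10230\right) = -40920$)
$\frac{D}{V{\left(g \right)}} = - \frac{40920}{-214} = \left(-40920\right) \left(- \frac{1}{214}\right) = \frac{20460}{107}$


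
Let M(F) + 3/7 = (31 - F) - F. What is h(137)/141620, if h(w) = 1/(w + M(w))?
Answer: -7/105506900 ≈ -6.6346e-8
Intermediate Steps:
M(F) = 214/7 - 2*F (M(F) = -3/7 + ((31 - F) - F) = -3/7 + (31 - 2*F) = 214/7 - 2*F)
h(w) = 1/(214/7 - w) (h(w) = 1/(w + (214/7 - 2*w)) = 1/(214/7 - w))
h(137)/141620 = (7/(214 - 7*137))/141620 = (7/(214 - 959))*(1/141620) = (7/(-745))*(1/141620) = (7*(-1/745))*(1/141620) = -7/745*1/141620 = -7/105506900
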